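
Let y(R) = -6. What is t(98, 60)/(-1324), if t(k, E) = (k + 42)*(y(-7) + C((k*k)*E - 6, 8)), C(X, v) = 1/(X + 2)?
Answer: 121009525/190734116 ≈ 0.63444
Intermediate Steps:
C(X, v) = 1/(2 + X)
t(k, E) = (-6 + 1/(-4 + E*k²))*(42 + k) (t(k, E) = (k + 42)*(-6 + 1/(2 + ((k*k)*E - 6))) = (42 + k)*(-6 + 1/(2 + (k²*E - 6))) = (42 + k)*(-6 + 1/(2 + (E*k² - 6))) = (42 + k)*(-6 + 1/(2 + (-6 + E*k²))) = (42 + k)*(-6 + 1/(-4 + E*k²)) = (-6 + 1/(-4 + E*k²))*(42 + k))
t(98, 60)/(-1324) = ((42 + 98 - 6*(-4 + 60*98²)*(42 + 98))/(-4 + 60*98²))/(-1324) = ((42 + 98 - 6*(-4 + 60*9604)*140)/(-4 + 60*9604))*(-1/1324) = ((42 + 98 - 6*(-4 + 576240)*140)/(-4 + 576240))*(-1/1324) = ((42 + 98 - 6*576236*140)/576236)*(-1/1324) = ((42 + 98 - 484038240)/576236)*(-1/1324) = ((1/576236)*(-484038100))*(-1/1324) = -121009525/144059*(-1/1324) = 121009525/190734116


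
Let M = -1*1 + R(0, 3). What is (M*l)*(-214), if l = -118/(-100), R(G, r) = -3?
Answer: 25252/25 ≈ 1010.1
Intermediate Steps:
l = 59/50 (l = -118*(-1/100) = 59/50 ≈ 1.1800)
M = -4 (M = -1*1 - 3 = -1 - 3 = -4)
(M*l)*(-214) = -4*59/50*(-214) = -118/25*(-214) = 25252/25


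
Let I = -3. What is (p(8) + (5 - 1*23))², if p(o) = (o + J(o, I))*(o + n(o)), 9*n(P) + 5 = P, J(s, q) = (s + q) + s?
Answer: 24649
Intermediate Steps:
J(s, q) = q + 2*s (J(s, q) = (q + s) + s = q + 2*s)
n(P) = -5/9 + P/9
p(o) = (-3 + 3*o)*(-5/9 + 10*o/9) (p(o) = (o + (-3 + 2*o))*(o + (-5/9 + o/9)) = (-3 + 3*o)*(-5/9 + 10*o/9))
(p(8) + (5 - 1*23))² = ((5/3 - 5*8 + (10/3)*8²) + (5 - 1*23))² = ((5/3 - 40 + (10/3)*64) + (5 - 23))² = ((5/3 - 40 + 640/3) - 18)² = (175 - 18)² = 157² = 24649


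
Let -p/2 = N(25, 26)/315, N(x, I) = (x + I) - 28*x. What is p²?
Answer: 1684804/99225 ≈ 16.980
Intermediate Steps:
N(x, I) = I - 27*x (N(x, I) = (I + x) - 28*x = I - 27*x)
p = 1298/315 (p = -2*(26 - 27*25)/315 = -2*(26 - 675)/315 = -(-1298)/315 = -2*(-649/315) = 1298/315 ≈ 4.1206)
p² = (1298/315)² = 1684804/99225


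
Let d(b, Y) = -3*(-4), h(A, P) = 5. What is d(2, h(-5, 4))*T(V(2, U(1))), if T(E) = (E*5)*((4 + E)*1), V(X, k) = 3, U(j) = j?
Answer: 1260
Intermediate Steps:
T(E) = 5*E*(4 + E) (T(E) = (5*E)*(4 + E) = 5*E*(4 + E))
d(b, Y) = 12
d(2, h(-5, 4))*T(V(2, U(1))) = 12*(5*3*(4 + 3)) = 12*(5*3*7) = 12*105 = 1260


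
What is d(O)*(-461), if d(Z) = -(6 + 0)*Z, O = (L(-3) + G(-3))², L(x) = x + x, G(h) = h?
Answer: 224046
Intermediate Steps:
L(x) = 2*x
O = 81 (O = (2*(-3) - 3)² = (-6 - 3)² = (-9)² = 81)
d(Z) = -6*Z
d(O)*(-461) = -6*81*(-461) = -486*(-461) = 224046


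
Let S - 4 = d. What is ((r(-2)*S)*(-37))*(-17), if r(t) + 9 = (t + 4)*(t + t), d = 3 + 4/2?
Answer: -96237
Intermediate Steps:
d = 5 (d = 3 + 4*(1/2) = 3 + 2 = 5)
r(t) = -9 + 2*t*(4 + t) (r(t) = -9 + (t + 4)*(t + t) = -9 + (4 + t)*(2*t) = -9 + 2*t*(4 + t))
S = 9 (S = 4 + 5 = 9)
((r(-2)*S)*(-37))*(-17) = (((-9 + 2*(-2)**2 + 8*(-2))*9)*(-37))*(-17) = (((-9 + 2*4 - 16)*9)*(-37))*(-17) = (((-9 + 8 - 16)*9)*(-37))*(-17) = (-17*9*(-37))*(-17) = -153*(-37)*(-17) = 5661*(-17) = -96237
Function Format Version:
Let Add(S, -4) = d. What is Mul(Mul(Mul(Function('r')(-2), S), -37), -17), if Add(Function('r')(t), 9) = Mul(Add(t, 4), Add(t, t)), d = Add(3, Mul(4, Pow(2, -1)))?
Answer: -96237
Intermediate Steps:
d = 5 (d = Add(3, Mul(4, Rational(1, 2))) = Add(3, 2) = 5)
Function('r')(t) = Add(-9, Mul(2, t, Add(4, t))) (Function('r')(t) = Add(-9, Mul(Add(t, 4), Add(t, t))) = Add(-9, Mul(Add(4, t), Mul(2, t))) = Add(-9, Mul(2, t, Add(4, t))))
S = 9 (S = Add(4, 5) = 9)
Mul(Mul(Mul(Function('r')(-2), S), -37), -17) = Mul(Mul(Mul(Add(-9, Mul(2, Pow(-2, 2)), Mul(8, -2)), 9), -37), -17) = Mul(Mul(Mul(Add(-9, Mul(2, 4), -16), 9), -37), -17) = Mul(Mul(Mul(Add(-9, 8, -16), 9), -37), -17) = Mul(Mul(Mul(-17, 9), -37), -17) = Mul(Mul(-153, -37), -17) = Mul(5661, -17) = -96237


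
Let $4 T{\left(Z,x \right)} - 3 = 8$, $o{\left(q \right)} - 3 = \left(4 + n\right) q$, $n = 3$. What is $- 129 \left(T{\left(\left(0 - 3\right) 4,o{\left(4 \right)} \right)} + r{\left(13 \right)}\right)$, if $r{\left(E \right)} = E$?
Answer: $- \frac{8127}{4} \approx -2031.8$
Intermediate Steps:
$o{\left(q \right)} = 3 + 7 q$ ($o{\left(q \right)} = 3 + \left(4 + 3\right) q = 3 + 7 q$)
$T{\left(Z,x \right)} = \frac{11}{4}$ ($T{\left(Z,x \right)} = \frac{3}{4} + \frac{1}{4} \cdot 8 = \frac{3}{4} + 2 = \frac{11}{4}$)
$- 129 \left(T{\left(\left(0 - 3\right) 4,o{\left(4 \right)} \right)} + r{\left(13 \right)}\right) = - 129 \left(\frac{11}{4} + 13\right) = \left(-129\right) \frac{63}{4} = - \frac{8127}{4}$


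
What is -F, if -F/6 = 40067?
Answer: 240402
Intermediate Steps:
F = -240402 (F = -6*40067 = -240402)
-F = -1*(-240402) = 240402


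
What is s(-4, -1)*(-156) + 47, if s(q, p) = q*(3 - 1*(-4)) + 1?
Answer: 4259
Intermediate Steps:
s(q, p) = 1 + 7*q (s(q, p) = q*(3 + 4) + 1 = q*7 + 1 = 7*q + 1 = 1 + 7*q)
s(-4, -1)*(-156) + 47 = (1 + 7*(-4))*(-156) + 47 = (1 - 28)*(-156) + 47 = -27*(-156) + 47 = 4212 + 47 = 4259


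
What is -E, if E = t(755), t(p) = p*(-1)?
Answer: 755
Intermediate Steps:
t(p) = -p
E = -755 (E = -1*755 = -755)
-E = -1*(-755) = 755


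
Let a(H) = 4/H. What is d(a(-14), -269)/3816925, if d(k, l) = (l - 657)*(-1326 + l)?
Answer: 295394/763385 ≈ 0.38695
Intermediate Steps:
d(k, l) = (-1326 + l)*(-657 + l) (d(k, l) = (-657 + l)*(-1326 + l) = (-1326 + l)*(-657 + l))
d(a(-14), -269)/3816925 = (871182 + (-269)² - 1983*(-269))/3816925 = (871182 + 72361 + 533427)*(1/3816925) = 1476970*(1/3816925) = 295394/763385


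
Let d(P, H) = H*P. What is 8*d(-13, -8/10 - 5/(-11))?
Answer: 1976/55 ≈ 35.927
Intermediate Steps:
8*d(-13, -8/10 - 5/(-11)) = 8*((-8/10 - 5/(-11))*(-13)) = 8*((-8*⅒ - 5*(-1/11))*(-13)) = 8*((-⅘ + 5/11)*(-13)) = 8*(-19/55*(-13)) = 8*(247/55) = 1976/55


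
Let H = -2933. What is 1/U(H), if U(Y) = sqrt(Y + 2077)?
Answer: -I*sqrt(214)/428 ≈ -0.034179*I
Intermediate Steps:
U(Y) = sqrt(2077 + Y)
1/U(H) = 1/(sqrt(2077 - 2933)) = 1/(sqrt(-856)) = 1/(2*I*sqrt(214)) = -I*sqrt(214)/428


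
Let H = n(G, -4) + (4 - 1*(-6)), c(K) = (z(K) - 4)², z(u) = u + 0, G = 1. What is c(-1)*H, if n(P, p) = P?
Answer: 275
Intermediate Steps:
z(u) = u
c(K) = (-4 + K)² (c(K) = (K - 4)² = (-4 + K)²)
H = 11 (H = 1 + (4 - 1*(-6)) = 1 + (4 + 6) = 1 + 10 = 11)
c(-1)*H = (-4 - 1)²*11 = (-5)²*11 = 25*11 = 275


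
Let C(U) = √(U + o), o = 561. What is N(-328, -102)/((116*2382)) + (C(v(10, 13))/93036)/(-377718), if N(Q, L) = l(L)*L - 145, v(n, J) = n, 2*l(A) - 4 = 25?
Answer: -7/1191 - √571/35141371848 ≈ -0.0058774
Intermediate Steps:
l(A) = 29/2 (l(A) = 2 + (½)*25 = 2 + 25/2 = 29/2)
N(Q, L) = -145 + 29*L/2 (N(Q, L) = 29*L/2 - 145 = -145 + 29*L/2)
C(U) = √(561 + U) (C(U) = √(U + 561) = √(561 + U))
N(-328, -102)/((116*2382)) + (C(v(10, 13))/93036)/(-377718) = (-145 + (29/2)*(-102))/((116*2382)) + (√(561 + 10)/93036)/(-377718) = (-145 - 1479)/276312 + (√571*(1/93036))*(-1/377718) = -1624*1/276312 + (√571/93036)*(-1/377718) = -7/1191 - √571/35141371848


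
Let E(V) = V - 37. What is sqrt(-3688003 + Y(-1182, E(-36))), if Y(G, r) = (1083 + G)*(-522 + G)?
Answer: I*sqrt(3519307) ≈ 1876.0*I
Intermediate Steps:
E(V) = -37 + V
Y(G, r) = (-522 + G)*(1083 + G)
sqrt(-3688003 + Y(-1182, E(-36))) = sqrt(-3688003 + (-565326 + (-1182)**2 + 561*(-1182))) = sqrt(-3688003 + (-565326 + 1397124 - 663102)) = sqrt(-3688003 + 168696) = sqrt(-3519307) = I*sqrt(3519307)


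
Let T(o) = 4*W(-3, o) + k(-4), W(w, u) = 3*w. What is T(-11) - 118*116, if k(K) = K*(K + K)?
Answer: -13692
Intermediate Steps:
k(K) = 2*K² (k(K) = K*(2*K) = 2*K²)
T(o) = -4 (T(o) = 4*(3*(-3)) + 2*(-4)² = 4*(-9) + 2*16 = -36 + 32 = -4)
T(-11) - 118*116 = -4 - 118*116 = -4 - 13688 = -13692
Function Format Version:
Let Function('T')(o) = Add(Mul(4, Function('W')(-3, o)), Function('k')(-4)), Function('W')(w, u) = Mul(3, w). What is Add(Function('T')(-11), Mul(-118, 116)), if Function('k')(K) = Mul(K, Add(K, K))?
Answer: -13692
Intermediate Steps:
Function('k')(K) = Mul(2, Pow(K, 2)) (Function('k')(K) = Mul(K, Mul(2, K)) = Mul(2, Pow(K, 2)))
Function('T')(o) = -4 (Function('T')(o) = Add(Mul(4, Mul(3, -3)), Mul(2, Pow(-4, 2))) = Add(Mul(4, -9), Mul(2, 16)) = Add(-36, 32) = -4)
Add(Function('T')(-11), Mul(-118, 116)) = Add(-4, Mul(-118, 116)) = Add(-4, -13688) = -13692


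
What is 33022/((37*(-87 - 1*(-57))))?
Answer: -16511/555 ≈ -29.750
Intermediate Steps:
33022/((37*(-87 - 1*(-57)))) = 33022/((37*(-87 + 57))) = 33022/((37*(-30))) = 33022/(-1110) = 33022*(-1/1110) = -16511/555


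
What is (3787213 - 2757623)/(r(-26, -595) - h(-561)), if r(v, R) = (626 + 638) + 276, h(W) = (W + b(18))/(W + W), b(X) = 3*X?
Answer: 385066660/575791 ≈ 668.76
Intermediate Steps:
h(W) = (54 + W)/(2*W) (h(W) = (W + 3*18)/(W + W) = (W + 54)/((2*W)) = (54 + W)*(1/(2*W)) = (54 + W)/(2*W))
r(v, R) = 1540 (r(v, R) = 1264 + 276 = 1540)
(3787213 - 2757623)/(r(-26, -595) - h(-561)) = (3787213 - 2757623)/(1540 - (54 - 561)/(2*(-561))) = 1029590/(1540 - (-1)*(-507)/(2*561)) = 1029590/(1540 - 1*169/374) = 1029590/(1540 - 169/374) = 1029590/(575791/374) = 1029590*(374/575791) = 385066660/575791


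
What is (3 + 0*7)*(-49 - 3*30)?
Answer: -417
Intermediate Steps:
(3 + 0*7)*(-49 - 3*30) = (3 + 0)*(-49 - 90) = 3*(-139) = -417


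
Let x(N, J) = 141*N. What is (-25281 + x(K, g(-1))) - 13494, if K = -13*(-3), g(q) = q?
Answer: -33276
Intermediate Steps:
K = 39
(-25281 + x(K, g(-1))) - 13494 = (-25281 + 141*39) - 13494 = (-25281 + 5499) - 13494 = -19782 - 13494 = -33276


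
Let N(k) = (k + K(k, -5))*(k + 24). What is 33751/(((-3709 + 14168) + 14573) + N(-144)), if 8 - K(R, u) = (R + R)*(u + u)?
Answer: 33751/386952 ≈ 0.087223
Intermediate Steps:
K(R, u) = 8 - 4*R*u (K(R, u) = 8 - (R + R)*(u + u) = 8 - 2*R*2*u = 8 - 4*R*u)
N(k) = (8 + 21*k)*(24 + k) (N(k) = (k + (8 - 4*k*(-5)))*(k + 24) = (k + (8 + 20*k))*(24 + k) = (8 + 21*k)*(24 + k))
33751/(((-3709 + 14168) + 14573) + N(-144)) = 33751/(((-3709 + 14168) + 14573) + (192 + 21*(-144)² + 512*(-144))) = 33751/((10459 + 14573) + (192 + 21*20736 - 73728)) = 33751/(25032 + (192 + 435456 - 73728)) = 33751/(25032 + 361920) = 33751/386952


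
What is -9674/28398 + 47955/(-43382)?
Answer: -890751779/615981018 ≈ -1.4461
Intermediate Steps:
-9674/28398 + 47955/(-43382) = -9674*1/28398 + 47955*(-1/43382) = -4837/14199 - 47955/43382 = -890751779/615981018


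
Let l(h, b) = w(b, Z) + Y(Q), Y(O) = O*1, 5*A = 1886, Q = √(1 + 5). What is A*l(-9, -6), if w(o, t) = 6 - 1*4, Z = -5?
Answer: 3772/5 + 1886*√6/5 ≈ 1678.3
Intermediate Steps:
Q = √6 ≈ 2.4495
A = 1886/5 (A = (⅕)*1886 = 1886/5 ≈ 377.20)
w(o, t) = 2 (w(o, t) = 6 - 4 = 2)
Y(O) = O
l(h, b) = 2 + √6
A*l(-9, -6) = 1886*(2 + √6)/5 = 3772/5 + 1886*√6/5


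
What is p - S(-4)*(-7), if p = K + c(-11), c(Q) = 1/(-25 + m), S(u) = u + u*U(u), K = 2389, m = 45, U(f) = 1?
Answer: 46661/20 ≈ 2333.1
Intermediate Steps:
S(u) = 2*u (S(u) = u + u*1 = u + u = 2*u)
c(Q) = 1/20 (c(Q) = 1/(-25 + 45) = 1/20)
p = 47781/20 (p = 2389 + 1/20 = 47781/20 ≈ 2389.1)
p - S(-4)*(-7) = 47781/20 - 2*(-4)*(-7) = 47781/20 - 1*(-8)*(-7) = 47781/20 + 8*(-7) = 47781/20 - 56 = 46661/20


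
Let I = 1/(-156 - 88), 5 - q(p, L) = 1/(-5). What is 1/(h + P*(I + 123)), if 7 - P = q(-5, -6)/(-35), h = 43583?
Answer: 42700/1898537861 ≈ 2.2491e-5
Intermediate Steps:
q(p, L) = 26/5 (q(p, L) = 5 - 1/(-5) = 5 - 1*(-1/5) = 5 + 1/5 = 26/5)
I = -1/244 (I = 1/(-244) = -1/244 ≈ -0.0040984)
P = 1251/175 (P = 7 - 26/(5*(-35)) = 7 - 26*(-1)/(5*35) = 7 - 1*(-26/175) = 7 + 26/175 = 1251/175 ≈ 7.1486)
1/(h + P*(I + 123)) = 1/(43583 + 1251*(-1/244 + 123)/175) = 1/(43583 + (1251/175)*(30011/244)) = 1/(43583 + 37543761/42700) = 1/(1898537861/42700) = 42700/1898537861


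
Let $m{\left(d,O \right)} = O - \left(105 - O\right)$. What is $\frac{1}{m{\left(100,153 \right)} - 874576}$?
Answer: $- \frac{1}{874375} \approx -1.1437 \cdot 10^{-6}$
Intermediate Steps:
$m{\left(d,O \right)} = -105 + 2 O$ ($m{\left(d,O \right)} = O + \left(-105 + O\right) = -105 + 2 O$)
$\frac{1}{m{\left(100,153 \right)} - 874576} = \frac{1}{\left(-105 + 2 \cdot 153\right) - 874576} = \frac{1}{\left(-105 + 306\right) - 874576} = \frac{1}{201 - 874576} = \frac{1}{-874375} = - \frac{1}{874375}$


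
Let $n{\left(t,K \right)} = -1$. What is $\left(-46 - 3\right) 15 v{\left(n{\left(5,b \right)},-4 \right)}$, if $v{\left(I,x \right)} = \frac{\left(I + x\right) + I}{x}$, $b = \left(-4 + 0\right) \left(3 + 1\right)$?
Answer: $- \frac{2205}{2} \approx -1102.5$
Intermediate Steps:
$b = -16$ ($b = \left(-4\right) 4 = -16$)
$v{\left(I,x \right)} = \frac{x + 2 I}{x}$
$\left(-46 - 3\right) 15 v{\left(n{\left(5,b \right)},-4 \right)} = \left(-46 - 3\right) 15 \frac{-4 + 2 \left(-1\right)}{-4} = \left(-46 - 3\right) 15 \left(- \frac{-4 - 2}{4}\right) = \left(-49\right) 15 \left(\left(- \frac{1}{4}\right) \left(-6\right)\right) = \left(-735\right) \frac{3}{2} = - \frac{2205}{2}$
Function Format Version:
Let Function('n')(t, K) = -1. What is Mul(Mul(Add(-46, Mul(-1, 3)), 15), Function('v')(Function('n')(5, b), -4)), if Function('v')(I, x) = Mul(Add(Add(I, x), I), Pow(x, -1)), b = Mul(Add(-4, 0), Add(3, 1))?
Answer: Rational(-2205, 2) ≈ -1102.5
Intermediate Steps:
b = -16 (b = Mul(-4, 4) = -16)
Function('v')(I, x) = Mul(Pow(x, -1), Add(x, Mul(2, I))) (Function('v')(I, x) = Mul(Add(x, Mul(2, I)), Pow(x, -1)) = Mul(Pow(x, -1), Add(x, Mul(2, I))))
Mul(Mul(Add(-46, Mul(-1, 3)), 15), Function('v')(Function('n')(5, b), -4)) = Mul(Mul(Add(-46, Mul(-1, 3)), 15), Mul(Pow(-4, -1), Add(-4, Mul(2, -1)))) = Mul(Mul(Add(-46, -3), 15), Mul(Rational(-1, 4), Add(-4, -2))) = Mul(Mul(-49, 15), Mul(Rational(-1, 4), -6)) = Mul(-735, Rational(3, 2)) = Rational(-2205, 2)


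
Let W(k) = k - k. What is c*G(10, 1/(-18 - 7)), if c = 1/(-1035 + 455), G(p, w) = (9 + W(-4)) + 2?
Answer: -11/580 ≈ -0.018966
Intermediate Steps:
W(k) = 0
G(p, w) = 11 (G(p, w) = (9 + 0) + 2 = 9 + 2 = 11)
c = -1/580 (c = 1/(-580) = -1/580 ≈ -0.0017241)
c*G(10, 1/(-18 - 7)) = -1/580*11 = -11/580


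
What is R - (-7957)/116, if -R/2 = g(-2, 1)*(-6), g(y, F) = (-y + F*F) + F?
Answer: 13525/116 ≈ 116.59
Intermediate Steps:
g(y, F) = F + F² - y (g(y, F) = (-y + F²) + F = (F² - y) + F = F + F² - y)
R = 48 (R = -2*(1 + 1² - 1*(-2))*(-6) = -2*(1 + 1 + 2)*(-6) = -8*(-6) = -2*(-24) = 48)
R - (-7957)/116 = 48 - (-7957)/116 = 48 - 109*(-73/116) = 48 + 7957/116 = 13525/116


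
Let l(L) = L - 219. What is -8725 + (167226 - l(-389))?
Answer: 159109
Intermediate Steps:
l(L) = -219 + L
-8725 + (167226 - l(-389)) = -8725 + (167226 - (-219 - 389)) = -8725 + (167226 - 1*(-608)) = -8725 + (167226 + 608) = -8725 + 167834 = 159109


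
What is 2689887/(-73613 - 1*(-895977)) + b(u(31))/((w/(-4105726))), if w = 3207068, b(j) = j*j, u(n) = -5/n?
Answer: 2051450279894519/633629888817668 ≈ 3.2376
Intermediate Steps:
b(j) = j²
2689887/(-73613 - 1*(-895977)) + b(u(31))/((w/(-4105726))) = 2689887/(-73613 - 1*(-895977)) + (-5/31)²/((3207068/(-4105726))) = 2689887/(-73613 + 895977) + (-5*1/31)²/((3207068*(-1/4105726))) = 2689887/822364 + (-5/31)²/(-1603534/2052863) = 2689887*(1/822364) + (25/961)*(-2052863/1603534) = 2689887/822364 - 51321575/1540996174 = 2051450279894519/633629888817668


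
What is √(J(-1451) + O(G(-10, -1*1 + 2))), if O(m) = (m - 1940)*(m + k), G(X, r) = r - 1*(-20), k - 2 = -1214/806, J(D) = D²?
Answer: 5*√13409490107/403 ≈ 1436.7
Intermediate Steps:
k = 199/403 (k = 2 - 1214/806 = 2 - 1214*1/806 = 2 - 607/403 = 199/403 ≈ 0.49380)
G(X, r) = 20 + r (G(X, r) = r + 20 = 20 + r)
O(m) = (-1940 + m)*(199/403 + m) (O(m) = (m - 1940)*(m + 199/403) = (-1940 + m)*(199/403 + m))
√(J(-1451) + O(G(-10, -1*1 + 2))) = √((-1451)² + (-386060/403 + (20 + (-1*1 + 2))² - 781621*(20 + (-1*1 + 2))/403)) = √(2105401 + (-386060/403 + (20 + (-1 + 2))² - 781621*(20 + (-1 + 2))/403)) = √(2105401 + (-386060/403 + (20 + 1)² - 781621*(20 + 1)/403)) = √(2105401 + (-386060/403 + 21² - 781621/403*21)) = √(2105401 + (-386060/403 + 441 - 16414041/403)) = √(2105401 - 16622378/403) = √(831854225/403) = 5*√13409490107/403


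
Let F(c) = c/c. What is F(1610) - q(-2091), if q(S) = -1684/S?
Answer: 407/2091 ≈ 0.19464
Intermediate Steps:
F(c) = 1
F(1610) - q(-2091) = 1 - (-1684)/(-2091) = 1 - (-1684)*(-1)/2091 = 1 - 1*1684/2091 = 1 - 1684/2091 = 407/2091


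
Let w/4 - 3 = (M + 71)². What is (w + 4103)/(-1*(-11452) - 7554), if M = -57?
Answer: 4899/3898 ≈ 1.2568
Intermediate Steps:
w = 796 (w = 12 + 4*(-57 + 71)² = 12 + 4*14² = 12 + 4*196 = 12 + 784 = 796)
(w + 4103)/(-1*(-11452) - 7554) = (796 + 4103)/(-1*(-11452) - 7554) = 4899/(11452 - 7554) = 4899/3898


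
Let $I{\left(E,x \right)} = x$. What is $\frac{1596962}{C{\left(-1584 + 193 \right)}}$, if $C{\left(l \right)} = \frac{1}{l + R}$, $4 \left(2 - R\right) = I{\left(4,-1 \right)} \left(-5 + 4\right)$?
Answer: $- \frac{4437158917}{2} \approx -2.2186 \cdot 10^{9}$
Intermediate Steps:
$R = \frac{7}{4}$ ($R = 2 - \frac{\left(-1\right) \left(-5 + 4\right)}{4} = 2 - \frac{\left(-1\right) \left(-1\right)}{4} = 2 - \frac{1}{4} = \frac{7}{4} \approx 1.75$)
$C{\left(l \right)} = \frac{1}{\frac{7}{4} + l}$ ($C{\left(l \right)} = \frac{1}{l + \frac{7}{4}} = \frac{1}{\frac{7}{4} + l}$)
$\frac{1596962}{C{\left(-1584 + 193 \right)}} = \frac{1596962}{4 \frac{1}{7 + 4 \left(-1584 + 193\right)}} = \frac{1596962}{4 \frac{1}{7 + 4 \left(-1391\right)}} = \frac{1596962}{4 \frac{1}{7 - 5564}} = \frac{1596962}{4 \frac{1}{-5557}} = \frac{1596962}{4 \left(- \frac{1}{5557}\right)} = \frac{1596962}{- \frac{4}{5557}} = 1596962 \left(- \frac{5557}{4}\right) = - \frac{4437158917}{2}$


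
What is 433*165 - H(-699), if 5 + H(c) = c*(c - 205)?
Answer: -560446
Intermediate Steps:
H(c) = -5 + c*(-205 + c) (H(c) = -5 + c*(c - 205) = -5 + c*(-205 + c))
433*165 - H(-699) = 433*165 - (-5 + (-699)² - 205*(-699)) = 71445 - (-5 + 488601 + 143295) = 71445 - 1*631891 = 71445 - 631891 = -560446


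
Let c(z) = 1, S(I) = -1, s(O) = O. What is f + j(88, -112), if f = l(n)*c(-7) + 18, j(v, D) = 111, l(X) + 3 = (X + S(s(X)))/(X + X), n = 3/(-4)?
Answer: 763/6 ≈ 127.17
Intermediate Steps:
n = -¾ (n = 3*(-¼) = -¾ ≈ -0.75000)
l(X) = -3 + (-1 + X)/(2*X) (l(X) = -3 + (X - 1)/(X + X) = -3 + (-1 + X)/((2*X)) = -3 + (-1 + X)*(1/(2*X)) = -3 + (-1 + X)/(2*X))
f = 97/6 (f = ((-1 - 5*(-¾))/(2*(-¾)))*1 + 18 = ((½)*(-4/3)*(-1 + 15/4))*1 + 18 = ((½)*(-4/3)*(11/4))*1 + 18 = -11/6*1 + 18 = -11/6 + 18 = 97/6 ≈ 16.167)
f + j(88, -112) = 97/6 + 111 = 763/6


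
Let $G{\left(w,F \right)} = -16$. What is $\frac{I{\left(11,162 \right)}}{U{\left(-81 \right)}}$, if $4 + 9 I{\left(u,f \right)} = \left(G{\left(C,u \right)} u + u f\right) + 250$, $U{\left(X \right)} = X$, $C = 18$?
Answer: $- \frac{1852}{729} \approx -2.5405$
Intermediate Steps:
$I{\left(u,f \right)} = \frac{82}{3} - \frac{16 u}{9} + \frac{f u}{9}$ ($I{\left(u,f \right)} = - \frac{4}{9} + \frac{\left(- 16 u + u f\right) + 250}{9} = - \frac{4}{9} + \frac{\left(- 16 u + f u\right) + 250}{9} = - \frac{4}{9} + \frac{250 - 16 u + f u}{9} = - \frac{4}{9} + \left(\frac{250}{9} - \frac{16 u}{9} + \frac{f u}{9}\right) = \frac{82}{3} - \frac{16 u}{9} + \frac{f u}{9}$)
$\frac{I{\left(11,162 \right)}}{U{\left(-81 \right)}} = \frac{\frac{82}{3} - \frac{176}{9} + \frac{1}{9} \cdot 162 \cdot 11}{-81} = \left(\frac{82}{3} - \frac{176}{9} + 198\right) \left(- \frac{1}{81}\right) = \frac{1852}{9} \left(- \frac{1}{81}\right) = - \frac{1852}{729}$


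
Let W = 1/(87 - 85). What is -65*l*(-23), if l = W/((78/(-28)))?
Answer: -805/3 ≈ -268.33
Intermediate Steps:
W = ½ (W = 1/2 = ½ ≈ 0.50000)
l = -7/39 (l = 1/(2*((78/(-28)))) = 1/(2*((78*(-1/28)))) = 1/(2*(-39/14)) = (½)*(-14/39) = -7/39 ≈ -0.17949)
-65*l*(-23) = -65*(-7/39)*(-23) = (35/3)*(-23) = -805/3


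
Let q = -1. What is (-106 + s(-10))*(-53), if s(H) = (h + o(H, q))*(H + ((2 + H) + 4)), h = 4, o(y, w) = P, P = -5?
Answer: 4876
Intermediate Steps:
o(y, w) = -5
s(H) = -6 - 2*H (s(H) = (4 - 5)*(H + ((2 + H) + 4)) = -(H + (6 + H)) = -(6 + 2*H) = -6 - 2*H)
(-106 + s(-10))*(-53) = (-106 + (-6 - 2*(-10)))*(-53) = (-106 + (-6 + 20))*(-53) = (-106 + 14)*(-53) = -92*(-53) = 4876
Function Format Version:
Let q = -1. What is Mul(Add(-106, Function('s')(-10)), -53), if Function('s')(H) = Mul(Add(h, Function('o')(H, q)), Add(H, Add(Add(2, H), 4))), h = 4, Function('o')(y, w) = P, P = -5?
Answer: 4876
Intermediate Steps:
Function('o')(y, w) = -5
Function('s')(H) = Add(-6, Mul(-2, H)) (Function('s')(H) = Mul(Add(4, -5), Add(H, Add(Add(2, H), 4))) = Mul(-1, Add(H, Add(6, H))) = Mul(-1, Add(6, Mul(2, H))) = Add(-6, Mul(-2, H)))
Mul(Add(-106, Function('s')(-10)), -53) = Mul(Add(-106, Add(-6, Mul(-2, -10))), -53) = Mul(Add(-106, Add(-6, 20)), -53) = Mul(Add(-106, 14), -53) = Mul(-92, -53) = 4876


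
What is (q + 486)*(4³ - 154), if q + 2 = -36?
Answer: -40320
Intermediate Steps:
q = -38 (q = -2 - 36 = -38)
(q + 486)*(4³ - 154) = (-38 + 486)*(4³ - 154) = 448*(64 - 154) = 448*(-90) = -40320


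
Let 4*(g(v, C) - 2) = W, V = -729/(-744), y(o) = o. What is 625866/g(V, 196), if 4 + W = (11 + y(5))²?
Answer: 625866/65 ≈ 9628.7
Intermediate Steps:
V = 243/248 (V = -729*(-1/744) = 243/248 ≈ 0.97984)
W = 252 (W = -4 + (11 + 5)² = -4 + 16² = -4 + 256 = 252)
g(v, C) = 65 (g(v, C) = 2 + (¼)*252 = 2 + 63 = 65)
625866/g(V, 196) = 625866/65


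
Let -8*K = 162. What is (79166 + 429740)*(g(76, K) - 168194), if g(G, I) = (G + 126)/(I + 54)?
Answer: -11554905132092/135 ≈ -8.5592e+10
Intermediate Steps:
K = -81/4 (K = -⅛*162 = -81/4 ≈ -20.250)
g(G, I) = (126 + G)/(54 + I)
(79166 + 429740)*(g(76, K) - 168194) = (79166 + 429740)*((126 + 76)/(54 - 81/4) - 168194) = 508906*(202/(135/4) - 168194) = 508906*((4/135)*202 - 168194) = 508906*(808/135 - 168194) = 508906*(-22705382/135) = -11554905132092/135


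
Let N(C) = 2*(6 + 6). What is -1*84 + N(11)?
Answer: -60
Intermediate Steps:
N(C) = 24 (N(C) = 2*12 = 24)
-1*84 + N(11) = -1*84 + 24 = -84 + 24 = -60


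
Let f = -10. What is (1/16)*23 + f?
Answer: -137/16 ≈ -8.5625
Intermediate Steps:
(1/16)*23 + f = (1/16)*23 - 10 = 23/16 - 10 = -137/16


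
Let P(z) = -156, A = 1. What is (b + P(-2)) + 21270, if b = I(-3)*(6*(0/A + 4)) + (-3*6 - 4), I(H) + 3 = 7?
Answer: 21188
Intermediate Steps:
I(H) = 4 (I(H) = -3 + 7 = 4)
b = 74 (b = 4*(6*(0/1 + 4)) + (-3*6 - 4) = 4*(6*(0*1 + 4)) + (-18 - 4) = 4*(6*(0 + 4)) - 22 = 4*(6*4) - 22 = 4*24 - 22 = 96 - 22 = 74)
(b + P(-2)) + 21270 = (74 - 156) + 21270 = -82 + 21270 = 21188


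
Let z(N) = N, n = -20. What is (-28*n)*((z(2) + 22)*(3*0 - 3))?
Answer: -40320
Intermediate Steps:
(-28*n)*((z(2) + 22)*(3*0 - 3)) = (-28*(-20))*((2 + 22)*(3*0 - 3)) = 560*(24*(0 - 3)) = 560*(24*(-3)) = 560*(-72) = -40320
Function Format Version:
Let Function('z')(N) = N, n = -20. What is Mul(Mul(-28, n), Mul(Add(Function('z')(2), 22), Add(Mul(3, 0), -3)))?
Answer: -40320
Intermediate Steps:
Mul(Mul(-28, n), Mul(Add(Function('z')(2), 22), Add(Mul(3, 0), -3))) = Mul(Mul(-28, -20), Mul(Add(2, 22), Add(Mul(3, 0), -3))) = Mul(560, Mul(24, Add(0, -3))) = Mul(560, Mul(24, -3)) = Mul(560, -72) = -40320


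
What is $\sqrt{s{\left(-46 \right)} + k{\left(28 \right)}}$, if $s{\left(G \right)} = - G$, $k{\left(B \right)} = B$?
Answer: $\sqrt{74} \approx 8.6023$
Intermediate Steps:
$\sqrt{s{\left(-46 \right)} + k{\left(28 \right)}} = \sqrt{\left(-1\right) \left(-46\right) + 28} = \sqrt{46 + 28} = \sqrt{74}$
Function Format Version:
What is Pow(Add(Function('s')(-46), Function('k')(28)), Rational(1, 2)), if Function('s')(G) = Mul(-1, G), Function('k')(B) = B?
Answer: Pow(74, Rational(1, 2)) ≈ 8.6023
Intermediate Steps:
Pow(Add(Function('s')(-46), Function('k')(28)), Rational(1, 2)) = Pow(Add(Mul(-1, -46), 28), Rational(1, 2)) = Pow(Add(46, 28), Rational(1, 2)) = Pow(74, Rational(1, 2))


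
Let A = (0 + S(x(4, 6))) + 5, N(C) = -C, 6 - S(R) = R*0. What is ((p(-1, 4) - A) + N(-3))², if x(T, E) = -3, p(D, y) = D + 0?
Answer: 81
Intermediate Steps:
p(D, y) = D
S(R) = 6 (S(R) = 6 - R*0 = 6 - 1*0 = 6 + 0 = 6)
A = 11 (A = (0 + 6) + 5 = 6 + 5 = 11)
((p(-1, 4) - A) + N(-3))² = ((-1 - 1*11) - 1*(-3))² = ((-1 - 11) + 3)² = (-12 + 3)² = (-9)² = 81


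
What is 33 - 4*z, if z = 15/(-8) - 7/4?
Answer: 95/2 ≈ 47.500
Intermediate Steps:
z = -29/8 (z = 15*(-1/8) - 7*1/4 = -15/8 - 7/4 = -29/8 ≈ -3.6250)
33 - 4*z = 33 - 4*(-29/8) = 33 + 29/2 = 95/2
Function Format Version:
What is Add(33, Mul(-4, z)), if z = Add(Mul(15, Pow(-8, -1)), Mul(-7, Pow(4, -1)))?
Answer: Rational(95, 2) ≈ 47.500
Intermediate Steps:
z = Rational(-29, 8) (z = Add(Mul(15, Rational(-1, 8)), Mul(-7, Rational(1, 4))) = Add(Rational(-15, 8), Rational(-7, 4)) = Rational(-29, 8) ≈ -3.6250)
Add(33, Mul(-4, z)) = Add(33, Mul(-4, Rational(-29, 8))) = Add(33, Rational(29, 2)) = Rational(95, 2)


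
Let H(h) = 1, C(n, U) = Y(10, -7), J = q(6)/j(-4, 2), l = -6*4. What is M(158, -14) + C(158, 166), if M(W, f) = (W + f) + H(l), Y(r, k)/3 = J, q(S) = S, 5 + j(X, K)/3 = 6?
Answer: 151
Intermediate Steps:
j(X, K) = 3 (j(X, K) = -15 + 3*6 = -15 + 18 = 3)
l = -24
J = 2 (J = 6/3 = 6*(⅓) = 2)
Y(r, k) = 6 (Y(r, k) = 3*2 = 6)
C(n, U) = 6
M(W, f) = 1 + W + f (M(W, f) = (W + f) + 1 = 1 + W + f)
M(158, -14) + C(158, 166) = (1 + 158 - 14) + 6 = 145 + 6 = 151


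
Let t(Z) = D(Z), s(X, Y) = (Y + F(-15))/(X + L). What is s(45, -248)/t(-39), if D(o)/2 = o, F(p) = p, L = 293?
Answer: 263/26364 ≈ 0.0099757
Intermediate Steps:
D(o) = 2*o
s(X, Y) = (-15 + Y)/(293 + X) (s(X, Y) = (Y - 15)/(X + 293) = (-15 + Y)/(293 + X))
t(Z) = 2*Z
s(45, -248)/t(-39) = ((-15 - 248)/(293 + 45))/((2*(-39))) = (-263/338)/(-78) = ((1/338)*(-263))*(-1/78) = -263/338*(-1/78) = 263/26364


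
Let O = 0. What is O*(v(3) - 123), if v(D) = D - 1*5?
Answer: 0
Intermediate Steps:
v(D) = -5 + D (v(D) = D - 5 = -5 + D)
O*(v(3) - 123) = 0*((-5 + 3) - 123) = 0*(-2 - 123) = 0*(-125) = 0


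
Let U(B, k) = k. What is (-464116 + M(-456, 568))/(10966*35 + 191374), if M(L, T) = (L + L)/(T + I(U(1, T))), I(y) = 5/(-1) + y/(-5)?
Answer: -86906101/107703204 ≈ -0.80690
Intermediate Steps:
I(y) = -5 - y/5 (I(y) = 5*(-1) + y*(-⅕) = -5 - y/5)
M(L, T) = 2*L/(-5 + 4*T/5) (M(L, T) = (L + L)/(T + (-5 - T/5)) = (2*L)/(-5 + 4*T/5) = 2*L/(-5 + 4*T/5))
(-464116 + M(-456, 568))/(10966*35 + 191374) = (-464116 + 10*(-456)/(-25 + 4*568))/(10966*35 + 191374) = (-464116 + 10*(-456)/(-25 + 2272))/(383810 + 191374) = (-464116 + 10*(-456)/2247)/575184 = (-464116 + 10*(-456)*(1/2247))*(1/575184) = (-464116 - 1520/749)*(1/575184) = -347624404/749*1/575184 = -86906101/107703204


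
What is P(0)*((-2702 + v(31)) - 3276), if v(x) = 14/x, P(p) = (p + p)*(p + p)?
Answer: 0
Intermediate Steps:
P(p) = 4*p² (P(p) = (2*p)*(2*p) = 4*p²)
P(0)*((-2702 + v(31)) - 3276) = (4*0²)*((-2702 + 14/31) - 3276) = (4*0)*((-2702 + 14*(1/31)) - 3276) = 0*((-2702 + 14/31) - 3276) = 0*(-83748/31 - 3276) = 0*(-185304/31) = 0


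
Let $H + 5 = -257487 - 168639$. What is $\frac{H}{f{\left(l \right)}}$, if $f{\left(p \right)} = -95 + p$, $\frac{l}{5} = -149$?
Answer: $\frac{426131}{840} \approx 507.3$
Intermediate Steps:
$l = -745$ ($l = 5 \left(-149\right) = -745$)
$H = -426131$ ($H = -5 - 426126 = -426131$)
$\frac{H}{f{\left(l \right)}} = - \frac{426131}{-95 - 745} = - \frac{426131}{-840} = \left(-426131\right) \left(- \frac{1}{840}\right) = \frac{426131}{840}$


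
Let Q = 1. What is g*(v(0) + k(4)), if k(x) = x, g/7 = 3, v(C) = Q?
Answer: 105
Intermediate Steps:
v(C) = 1
g = 21 (g = 7*3 = 21)
g*(v(0) + k(4)) = 21*(1 + 4) = 21*5 = 105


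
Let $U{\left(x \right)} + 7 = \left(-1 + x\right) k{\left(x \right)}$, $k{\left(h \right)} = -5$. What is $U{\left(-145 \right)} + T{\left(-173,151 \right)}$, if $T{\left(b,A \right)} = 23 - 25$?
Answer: $721$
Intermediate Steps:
$T{\left(b,A \right)} = -2$
$U{\left(x \right)} = -2 - 5 x$ ($U{\left(x \right)} = -7 + \left(-1 + x\right) \left(-5\right) = -7 - \left(-5 + 5 x\right) = -2 - 5 x$)
$U{\left(-145 \right)} + T{\left(-173,151 \right)} = \left(-2 - -725\right) - 2 = \left(-2 + 725\right) - 2 = 723 - 2 = 721$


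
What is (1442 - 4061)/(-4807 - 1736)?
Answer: 291/727 ≈ 0.40028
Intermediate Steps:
(1442 - 4061)/(-4807 - 1736) = -2619/(-6543) = -2619*(-1/6543) = 291/727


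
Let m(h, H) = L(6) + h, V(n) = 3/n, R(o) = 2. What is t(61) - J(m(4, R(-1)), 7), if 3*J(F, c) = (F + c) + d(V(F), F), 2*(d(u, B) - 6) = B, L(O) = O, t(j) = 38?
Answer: 86/3 ≈ 28.667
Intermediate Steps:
d(u, B) = 6 + B/2
m(h, H) = 6 + h
J(F, c) = 2 + F/2 + c/3 (J(F, c) = ((F + c) + (6 + F/2))/3 = (6 + c + 3*F/2)/3 = 2 + F/2 + c/3)
t(61) - J(m(4, R(-1)), 7) = 38 - (2 + (6 + 4)/2 + (1/3)*7) = 38 - (2 + (1/2)*10 + 7/3) = 38 - (2 + 5 + 7/3) = 38 - 1*28/3 = 38 - 28/3 = 86/3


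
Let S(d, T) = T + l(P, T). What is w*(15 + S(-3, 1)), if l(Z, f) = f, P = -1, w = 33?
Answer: 561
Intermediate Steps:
S(d, T) = 2*T (S(d, T) = T + T = 2*T)
w*(15 + S(-3, 1)) = 33*(15 + 2*1) = 33*(15 + 2) = 33*17 = 561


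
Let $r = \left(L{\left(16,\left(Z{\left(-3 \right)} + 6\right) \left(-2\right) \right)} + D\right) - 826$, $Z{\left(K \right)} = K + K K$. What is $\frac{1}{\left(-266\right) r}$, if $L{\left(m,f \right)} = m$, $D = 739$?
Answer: $\frac{1}{18886} \approx 5.2949 \cdot 10^{-5}$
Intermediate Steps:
$Z{\left(K \right)} = K + K^{2}$
$r = -71$ ($r = \left(16 + 739\right) - 826 = 755 - 826 = -71$)
$\frac{1}{\left(-266\right) r} = \frac{1}{\left(-266\right) \left(-71\right)} = \frac{1}{18886}$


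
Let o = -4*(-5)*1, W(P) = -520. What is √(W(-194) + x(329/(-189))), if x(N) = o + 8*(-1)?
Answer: 2*I*√127 ≈ 22.539*I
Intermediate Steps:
o = 20 (o = 20*1 = 20)
x(N) = 12 (x(N) = 20 + 8*(-1) = 20 - 8 = 12)
√(W(-194) + x(329/(-189))) = √(-520 + 12) = √(-508) = 2*I*√127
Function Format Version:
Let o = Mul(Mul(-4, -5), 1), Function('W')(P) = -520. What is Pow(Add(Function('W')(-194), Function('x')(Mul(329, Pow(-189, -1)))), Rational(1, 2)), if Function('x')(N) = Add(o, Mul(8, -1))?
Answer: Mul(2, I, Pow(127, Rational(1, 2))) ≈ Mul(22.539, I)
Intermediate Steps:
o = 20 (o = Mul(20, 1) = 20)
Function('x')(N) = 12 (Function('x')(N) = Add(20, Mul(8, -1)) = Add(20, -8) = 12)
Pow(Add(Function('W')(-194), Function('x')(Mul(329, Pow(-189, -1)))), Rational(1, 2)) = Pow(Add(-520, 12), Rational(1, 2)) = Pow(-508, Rational(1, 2)) = Mul(2, I, Pow(127, Rational(1, 2)))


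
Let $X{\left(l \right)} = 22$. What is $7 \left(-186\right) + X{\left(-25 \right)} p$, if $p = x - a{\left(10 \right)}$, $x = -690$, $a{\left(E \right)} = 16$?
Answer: $-16834$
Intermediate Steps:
$p = -706$ ($p = -690 - 16 = -706$)
$7 \left(-186\right) + X{\left(-25 \right)} p = 7 \left(-186\right) + 22 \left(-706\right) = -1302 - 15532 = -16834$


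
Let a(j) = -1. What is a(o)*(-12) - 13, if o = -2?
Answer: -1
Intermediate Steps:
a(o)*(-12) - 13 = -1*(-12) - 13 = 12 - 13 = -1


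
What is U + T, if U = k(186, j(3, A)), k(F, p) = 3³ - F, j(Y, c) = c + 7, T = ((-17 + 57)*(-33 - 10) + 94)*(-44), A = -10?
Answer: 71385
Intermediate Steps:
T = 71544 (T = (40*(-43) + 94)*(-44) = (-1720 + 94)*(-44) = -1626*(-44) = 71544)
j(Y, c) = 7 + c
k(F, p) = 27 - F
U = -159 (U = 27 - 1*186 = 27 - 186 = -159)
U + T = -159 + 71544 = 71385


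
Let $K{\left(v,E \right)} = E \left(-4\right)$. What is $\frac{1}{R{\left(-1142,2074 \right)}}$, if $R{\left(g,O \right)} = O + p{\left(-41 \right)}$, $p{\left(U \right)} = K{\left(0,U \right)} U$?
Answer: $- \frac{1}{4650} \approx -0.00021505$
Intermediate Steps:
$K{\left(v,E \right)} = - 4 E$
$p{\left(U \right)} = - 4 U^{2}$ ($p{\left(U \right)} = - 4 U U = - 4 U^{2}$)
$R{\left(g,O \right)} = -6724 + O$ ($R{\left(g,O \right)} = O - 4 \left(-41\right)^{2} = O - 6724 = -6724 + O$)
$\frac{1}{R{\left(-1142,2074 \right)}} = \frac{1}{-6724 + 2074} = \frac{1}{-4650} = - \frac{1}{4650}$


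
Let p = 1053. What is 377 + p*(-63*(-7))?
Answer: 464750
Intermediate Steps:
377 + p*(-63*(-7)) = 377 + 1053*(-63*(-7)) = 377 + 1053*441 = 377 + 464373 = 464750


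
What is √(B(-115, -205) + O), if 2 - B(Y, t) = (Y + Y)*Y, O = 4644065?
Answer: √4617617 ≈ 2148.9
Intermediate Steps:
B(Y, t) = 2 - 2*Y² (B(Y, t) = 2 - (Y + Y)*Y = 2 - 2*Y*Y = 2 - 2*Y²)
√(B(-115, -205) + O) = √((2 - 2*(-115)²) + 4644065) = √((2 - 2*13225) + 4644065) = √((2 - 26450) + 4644065) = √(-26448 + 4644065) = √4617617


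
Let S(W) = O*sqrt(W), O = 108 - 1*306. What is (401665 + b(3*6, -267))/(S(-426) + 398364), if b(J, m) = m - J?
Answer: 1332461186/1322588145 + 220759*I*sqrt(426)/440862715 ≈ 1.0075 + 0.010335*I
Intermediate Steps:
O = -198 (O = 108 - 306 = -198)
S(W) = -198*sqrt(W)
(401665 + b(3*6, -267))/(S(-426) + 398364) = (401665 + (-267 - 3*6))/(-198*I*sqrt(426) + 398364) = (401665 + (-267 - 1*18))/(-198*I*sqrt(426) + 398364) = (401665 + (-267 - 18))/(-198*I*sqrt(426) + 398364) = (401665 - 285)/(398364 - 198*I*sqrt(426)) = 401380/(398364 - 198*I*sqrt(426))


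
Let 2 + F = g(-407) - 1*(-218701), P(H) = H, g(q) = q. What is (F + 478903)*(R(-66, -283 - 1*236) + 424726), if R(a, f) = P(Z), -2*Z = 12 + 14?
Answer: 296107780035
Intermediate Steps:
Z = -13 (Z = -(12 + 14)/2 = -½*26 = -13)
R(a, f) = -13
F = 218292 (F = -2 + (-407 - 1*(-218701)) = -2 + (-407 + 218701) = -2 + 218294 = 218292)
(F + 478903)*(R(-66, -283 - 1*236) + 424726) = (218292 + 478903)*(-13 + 424726) = 697195*424713 = 296107780035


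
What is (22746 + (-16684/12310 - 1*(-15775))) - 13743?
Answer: 152500248/6155 ≈ 24777.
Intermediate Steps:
(22746 + (-16684/12310 - 1*(-15775))) - 13743 = (22746 + (-16684*1/12310 + 15775)) - 13743 = (22746 + (-8342/6155 + 15775)) - 13743 = (22746 + 97086783/6155) - 13743 = 237088413/6155 - 13743 = 152500248/6155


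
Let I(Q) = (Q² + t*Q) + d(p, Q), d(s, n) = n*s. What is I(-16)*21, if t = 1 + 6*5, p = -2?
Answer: -4368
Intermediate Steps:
t = 31 (t = 1 + 30 = 31)
I(Q) = Q² + 29*Q (I(Q) = (Q² + 31*Q) + Q*(-2) = (Q² + 31*Q) - 2*Q = Q² + 29*Q)
I(-16)*21 = -16*(29 - 16)*21 = -16*13*21 = -208*21 = -4368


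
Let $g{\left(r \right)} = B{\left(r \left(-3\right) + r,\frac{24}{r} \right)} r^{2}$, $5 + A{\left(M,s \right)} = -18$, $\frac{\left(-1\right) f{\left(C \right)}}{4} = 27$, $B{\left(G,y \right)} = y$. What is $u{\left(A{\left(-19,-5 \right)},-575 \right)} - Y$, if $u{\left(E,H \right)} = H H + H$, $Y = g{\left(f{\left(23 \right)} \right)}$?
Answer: $332642$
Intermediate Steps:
$f{\left(C \right)} = -108$ ($f{\left(C \right)} = \left(-4\right) 27 = -108$)
$A{\left(M,s \right)} = -23$ ($A{\left(M,s \right)} = -5 - 18 = -23$)
$g{\left(r \right)} = 24 r$ ($g{\left(r \right)} = \frac{24}{r} r^{2} = 24 r$)
$Y = -2592$ ($Y = 24 \left(-108\right) = -2592$)
$u{\left(E,H \right)} = H + H^{2}$ ($u{\left(E,H \right)} = H^{2} + H = H + H^{2}$)
$u{\left(A{\left(-19,-5 \right)},-575 \right)} - Y = - 575 \left(1 - 575\right) - -2592 = \left(-575\right) \left(-574\right) + 2592 = 330050 + 2592 = 332642$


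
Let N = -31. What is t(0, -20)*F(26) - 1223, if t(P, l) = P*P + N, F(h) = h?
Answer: -2029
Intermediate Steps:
t(P, l) = -31 + P**2 (t(P, l) = P*P - 31 = P**2 - 31 = -31 + P**2)
t(0, -20)*F(26) - 1223 = (-31 + 0**2)*26 - 1223 = (-31 + 0)*26 - 1223 = -31*26 - 1223 = -806 - 1223 = -2029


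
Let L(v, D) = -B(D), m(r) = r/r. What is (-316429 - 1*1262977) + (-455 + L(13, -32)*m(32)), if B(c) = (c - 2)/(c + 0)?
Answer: -25277793/16 ≈ -1.5799e+6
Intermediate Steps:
B(c) = (-2 + c)/c
m(r) = 1
L(v, D) = -(-2 + D)/D
(-316429 - 1*1262977) + (-455 + L(13, -32)*m(32)) = (-316429 - 1*1262977) + (-455 + ((2 - 1*(-32))/(-32))*1) = (-316429 - 1262977) + (-455 - (2 + 32)/32*1) = -1579406 + (-455 - 1/32*34*1) = -1579406 + (-455 - 17/16*1) = -1579406 + (-455 - 17/16) = -1579406 - 7297/16 = -25277793/16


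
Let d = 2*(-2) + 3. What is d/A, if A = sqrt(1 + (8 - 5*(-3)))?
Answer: -sqrt(6)/12 ≈ -0.20412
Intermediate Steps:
A = 2*sqrt(6) (A = sqrt(1 + (8 + 15)) = sqrt(1 + 23) = sqrt(24) = 2*sqrt(6) ≈ 4.8990)
d = -1 (d = -4 + 3 = -1)
d/A = -1/(2*sqrt(6)) = -sqrt(6)/12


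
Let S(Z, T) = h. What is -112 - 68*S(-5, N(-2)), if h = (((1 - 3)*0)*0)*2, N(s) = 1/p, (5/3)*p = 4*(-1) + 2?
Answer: -112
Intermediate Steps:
p = -6/5 (p = 3*(4*(-1) + 2)/5 = 3*(-4 + 2)/5 = (⅗)*(-2) = -6/5 ≈ -1.2000)
N(s) = -⅚ (N(s) = 1/(-6/5) = -⅚)
h = 0 (h = (-2*0*0)*2 = (0*0)*2 = 0*2 = 0)
S(Z, T) = 0
-112 - 68*S(-5, N(-2)) = -112 - 68*0 = -112 + 0 = -112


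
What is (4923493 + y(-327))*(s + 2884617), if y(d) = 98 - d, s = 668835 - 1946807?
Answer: 7910988235110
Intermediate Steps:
s = -1277972
(4923493 + y(-327))*(s + 2884617) = (4923493 + (98 - 1*(-327)))*(-1277972 + 2884617) = (4923493 + (98 + 327))*1606645 = (4923493 + 425)*1606645 = 4923918*1606645 = 7910988235110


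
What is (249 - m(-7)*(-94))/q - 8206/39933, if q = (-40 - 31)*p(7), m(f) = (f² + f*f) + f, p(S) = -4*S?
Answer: 335216671/79386804 ≈ 4.2226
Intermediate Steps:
m(f) = f + 2*f² (m(f) = (f² + f²) + f = 2*f² + f = f + 2*f²)
q = 1988 (q = (-40 - 31)*(-4*7) = -71*(-28) = 1988)
(249 - m(-7)*(-94))/q - 8206/39933 = (249 - (-7*(1 + 2*(-7)))*(-94))/1988 - 8206/39933 = (249 - (-7*(1 - 14))*(-94))*(1/1988) - 8206*1/39933 = (249 - (-7*(-13))*(-94))*(1/1988) - 8206/39933 = (249 - 91*(-94))*(1/1988) - 8206/39933 = (249 - 1*(-8554))*(1/1988) - 8206/39933 = (249 + 8554)*(1/1988) - 8206/39933 = 8803*(1/1988) - 8206/39933 = 8803/1988 - 8206/39933 = 335216671/79386804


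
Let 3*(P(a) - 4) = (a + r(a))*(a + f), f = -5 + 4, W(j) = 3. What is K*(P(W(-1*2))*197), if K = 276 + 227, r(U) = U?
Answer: 792728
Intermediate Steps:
K = 503
f = -1
P(a) = 4 + 2*a*(-1 + a)/3 (P(a) = 4 + ((a + a)*(a - 1))/3 = 4 + ((2*a)*(-1 + a))/3 = 4 + (2*a*(-1 + a))/3 = 4 + 2*a*(-1 + a)/3)
K*(P(W(-1*2))*197) = 503*((4 - ⅔*3 + (⅔)*3²)*197) = 503*((4 - 2 + (⅔)*9)*197) = 503*((4 - 2 + 6)*197) = 503*(8*197) = 503*1576 = 792728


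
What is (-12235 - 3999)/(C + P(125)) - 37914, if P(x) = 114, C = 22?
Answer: -2586269/68 ≈ -38033.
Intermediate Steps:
(-12235 - 3999)/(C + P(125)) - 37914 = (-12235 - 3999)/(22 + 114) - 37914 = -16234/136 - 37914 = -16234*1/136 - 37914 = -8117/68 - 37914 = -2586269/68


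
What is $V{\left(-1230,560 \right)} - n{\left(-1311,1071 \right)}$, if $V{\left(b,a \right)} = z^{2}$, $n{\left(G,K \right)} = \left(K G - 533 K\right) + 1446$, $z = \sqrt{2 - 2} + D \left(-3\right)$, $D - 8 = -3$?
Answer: $1973703$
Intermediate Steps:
$D = 5$ ($D = 8 - 3 = 5$)
$z = -15$ ($z = \sqrt{2 - 2} + 5 \left(-3\right) = \sqrt{0} - 15 = 0 - 15 = -15$)
$n{\left(G,K \right)} = 1446 - 533 K + G K$ ($n{\left(G,K \right)} = \left(G K - 533 K\right) + 1446 = \left(- 533 K + G K\right) + 1446 = 1446 - 533 K + G K$)
$V{\left(b,a \right)} = 225$ ($V{\left(b,a \right)} = \left(-15\right)^{2} = 225$)
$V{\left(-1230,560 \right)} - n{\left(-1311,1071 \right)} = 225 - \left(1446 - 570843 - 1404081\right) = 225 - -1973478 = 225 + 1973478 = 1973703$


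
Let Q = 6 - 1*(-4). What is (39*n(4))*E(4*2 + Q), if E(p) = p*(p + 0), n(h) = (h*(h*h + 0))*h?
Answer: 3234816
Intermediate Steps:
n(h) = h**4 (n(h) = (h*(h**2 + 0))*h = (h*h**2)*h = h**3*h = h**4)
Q = 10 (Q = 6 + 4 = 10)
E(p) = p**2 (E(p) = p*p = p**2)
(39*n(4))*E(4*2 + Q) = (39*4**4)*(4*2 + 10)**2 = (39*256)*(8 + 10)**2 = 9984*18**2 = 9984*324 = 3234816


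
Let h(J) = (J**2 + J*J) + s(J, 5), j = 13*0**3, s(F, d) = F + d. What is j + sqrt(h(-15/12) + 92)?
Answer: sqrt(1582)/4 ≈ 9.9436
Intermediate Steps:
j = 0 (j = 13*0 = 0)
h(J) = 5 + J + 2*J**2 (h(J) = (J**2 + J*J) + (J + 5) = (J**2 + J**2) + (5 + J) = 2*J**2 + (5 + J) = 5 + J + 2*J**2)
j + sqrt(h(-15/12) + 92) = 0 + sqrt((5 - 15/12 + 2*(-15/12)**2) + 92) = 0 + sqrt((5 - 15*1/12 + 2*(-15*1/12)**2) + 92) = 0 + sqrt((5 - 5/4 + 2*(-5/4)**2) + 92) = 0 + sqrt((5 - 5/4 + 2*(25/16)) + 92) = 0 + sqrt((5 - 5/4 + 25/8) + 92) = 0 + sqrt(55/8 + 92) = 0 + sqrt(791/8) = 0 + sqrt(1582)/4 = sqrt(1582)/4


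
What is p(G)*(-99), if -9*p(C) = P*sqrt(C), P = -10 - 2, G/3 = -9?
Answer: -396*I*sqrt(3) ≈ -685.89*I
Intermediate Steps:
G = -27 (G = 3*(-9) = -27)
P = -12
p(C) = 4*sqrt(C)/3 (p(C) = -(-4)*sqrt(C)/3 = 4*sqrt(C)/3)
p(G)*(-99) = (4*sqrt(-27)/3)*(-99) = (4*(3*I*sqrt(3))/3)*(-99) = (4*I*sqrt(3))*(-99) = -396*I*sqrt(3)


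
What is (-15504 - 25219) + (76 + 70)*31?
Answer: -36197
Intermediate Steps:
(-15504 - 25219) + (76 + 70)*31 = -40723 + 146*31 = -40723 + 4526 = -36197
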